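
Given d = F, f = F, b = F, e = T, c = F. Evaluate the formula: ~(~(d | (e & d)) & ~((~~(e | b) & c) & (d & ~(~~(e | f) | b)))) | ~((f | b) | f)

T

e & d = T & F = F
d | (e & d) = F | F = F
~(d | (e & d)) = ~F = T
e | b = T | F = T
~(e | b) = ~T = F
~~(e | b) = ~F = T
~~(e | b) & c = T & F = F
e | f = T | F = T
~(e | f) = ~T = F
~~(e | f) = ~F = T
~~(e | f) | b = T | F = T
~(~~(e | f) | b) = ~T = F
d & ~(~~(e | f) | b) = F & F = F
(~~(e | b) & c) & (d & ~(~~(e | f) | b)) = F & F = F
~((~~(e | b) & c) & (d & ~(~~(e | f) | b))) = ~F = T
~(d | (e & d)) & ~((~~(e | b) & c) & (d & ~(~~(e | f) | b))) = T & T = T
~(~(d | (e & d)) & ~((~~(e | b) & c) & (d & ~(~~(e | f) | b)))) = ~T = F
f | b = F | F = F
(f | b) | f = F | F = F
~((f | b) | f) = ~F = T
~(~(d | (e & d)) & ~((~~(e | b) & c) & (d & ~(~~(e | f) | b)))) | ~((f | b) | f) = F | T = T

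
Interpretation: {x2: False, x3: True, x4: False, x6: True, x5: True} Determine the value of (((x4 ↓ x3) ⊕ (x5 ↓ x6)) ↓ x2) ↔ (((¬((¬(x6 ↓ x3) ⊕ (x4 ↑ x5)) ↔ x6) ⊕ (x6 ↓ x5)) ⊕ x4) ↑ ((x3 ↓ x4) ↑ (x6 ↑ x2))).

False

Substituting x2=False, x3=True, x4=False, x6=True, x5=True:
x4 ↓ x3 = False ↓ True = False
x5 ↓ x6 = True ↓ True = False
(x4 ↓ x3) ⊕ (x5 ↓ x6) = False ⊕ False = False
((x4 ↓ x3) ⊕ (x5 ↓ x6)) ↓ x2 = False ↓ False = True
x6 ↓ x3 = True ↓ True = False
¬(x6 ↓ x3) = ¬False = True
x4 ↑ x5 = False ↑ True = True
¬(x6 ↓ x3) ⊕ (x4 ↑ x5) = True ⊕ True = False
(¬(x6 ↓ x3) ⊕ (x4 ↑ x5)) ↔ x6 = False ↔ True = False
¬((¬(x6 ↓ x3) ⊕ (x4 ↑ x5)) ↔ x6) = ¬False = True
x6 ↓ x5 = True ↓ True = False
¬((¬(x6 ↓ x3) ⊕ (x4 ↑ x5)) ↔ x6) ⊕ (x6 ↓ x5) = True ⊕ False = True
(¬((¬(x6 ↓ x3) ⊕ (x4 ↑ x5)) ↔ x6) ⊕ (x6 ↓ x5)) ⊕ x4 = True ⊕ False = True
x3 ↓ x4 = True ↓ False = False
x6 ↑ x2 = True ↑ False = True
(x3 ↓ x4) ↑ (x6 ↑ x2) = False ↑ True = True
((¬((¬(x6 ↓ x3) ⊕ (x4 ↑ x5)) ↔ x6) ⊕ (x6 ↓ x5)) ⊕ x4) ↑ ((x3 ↓ x4) ↑ (x6 ↑ x2)) = True ↑ True = False
(((x4 ↓ x3) ⊕ (x5 ↓ x6)) ↓ x2) ↔ (((¬((¬(x6 ↓ x3) ⊕ (x4 ↑ x5)) ↔ x6) ⊕ (x6 ↓ x5)) ⊕ x4) ↑ ((x3 ↓ x4) ↑ (x6 ↑ x2))) = True ↔ False = False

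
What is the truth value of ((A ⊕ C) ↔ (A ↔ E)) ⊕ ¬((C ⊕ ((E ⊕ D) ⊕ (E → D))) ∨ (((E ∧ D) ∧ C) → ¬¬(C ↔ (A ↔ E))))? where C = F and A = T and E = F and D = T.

Substituting C=F, A=T, E=F, D=T:
A ⊕ C = T ⊕ F = T
A ↔ E = T ↔ F = F
(A ⊕ C) ↔ (A ↔ E) = T ↔ F = F
E ⊕ D = F ⊕ T = T
E → D = F → T = T
(E ⊕ D) ⊕ (E → D) = T ⊕ T = F
C ⊕ ((E ⊕ D) ⊕ (E → D)) = F ⊕ F = F
E ∧ D = F ∧ T = F
(E ∧ D) ∧ C = F ∧ F = F
A ↔ E = T ↔ F = F
C ↔ (A ↔ E) = F ↔ F = T
¬(C ↔ (A ↔ E)) = ¬T = F
¬¬(C ↔ (A ↔ E)) = ¬F = T
((E ∧ D) ∧ C) → ¬¬(C ↔ (A ↔ E)) = F → T = T
(C ⊕ ((E ⊕ D) ⊕ (E → D))) ∨ (((E ∧ D) ∧ C) → ¬¬(C ↔ (A ↔ E))) = F ∨ T = T
¬((C ⊕ ((E ⊕ D) ⊕ (E → D))) ∨ (((E ∧ D) ∧ C) → ¬¬(C ↔ (A ↔ E)))) = ¬T = F
((A ⊕ C) ↔ (A ↔ E)) ⊕ ¬((C ⊕ ((E ⊕ D) ⊕ (E → D))) ∨ (((E ∧ D) ∧ C) → ¬¬(C ↔ (A ↔ E)))) = F ⊕ F = F

F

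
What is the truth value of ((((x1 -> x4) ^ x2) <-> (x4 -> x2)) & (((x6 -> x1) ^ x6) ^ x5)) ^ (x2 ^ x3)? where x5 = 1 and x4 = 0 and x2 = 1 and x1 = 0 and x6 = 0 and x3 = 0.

1

Substituting x5=1, x4=0, x2=1, x1=0, x6=0, x3=0:
x1 -> x4 = 0 -> 0 = 1
(x1 -> x4) ^ x2 = 1 ^ 1 = 0
x4 -> x2 = 0 -> 1 = 1
((x1 -> x4) ^ x2) <-> (x4 -> x2) = 0 <-> 1 = 0
x6 -> x1 = 0 -> 0 = 1
(x6 -> x1) ^ x6 = 1 ^ 0 = 1
((x6 -> x1) ^ x6) ^ x5 = 1 ^ 1 = 0
(((x1 -> x4) ^ x2) <-> (x4 -> x2)) & (((x6 -> x1) ^ x6) ^ x5) = 0 & 0 = 0
x2 ^ x3 = 1 ^ 0 = 1
((((x1 -> x4) ^ x2) <-> (x4 -> x2)) & (((x6 -> x1) ^ x6) ^ x5)) ^ (x2 ^ x3) = 0 ^ 1 = 1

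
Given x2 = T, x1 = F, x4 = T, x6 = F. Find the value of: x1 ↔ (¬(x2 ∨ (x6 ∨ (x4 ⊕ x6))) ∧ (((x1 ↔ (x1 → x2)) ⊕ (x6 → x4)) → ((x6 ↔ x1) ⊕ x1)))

x4 ⊕ x6 = T ⊕ F = T
x6 ∨ (x4 ⊕ x6) = F ∨ T = T
x2 ∨ (x6 ∨ (x4 ⊕ x6)) = T ∨ T = T
¬(x2 ∨ (x6 ∨ (x4 ⊕ x6))) = ¬T = F
x1 → x2 = F → T = T
x1 ↔ (x1 → x2) = F ↔ T = F
x6 → x4 = F → T = T
(x1 ↔ (x1 → x2)) ⊕ (x6 → x4) = F ⊕ T = T
x6 ↔ x1 = F ↔ F = T
(x6 ↔ x1) ⊕ x1 = T ⊕ F = T
((x1 ↔ (x1 → x2)) ⊕ (x6 → x4)) → ((x6 ↔ x1) ⊕ x1) = T → T = T
¬(x2 ∨ (x6 ∨ (x4 ⊕ x6))) ∧ (((x1 ↔ (x1 → x2)) ⊕ (x6 → x4)) → ((x6 ↔ x1) ⊕ x1)) = F ∧ T = F
x1 ↔ (¬(x2 ∨ (x6 ∨ (x4 ⊕ x6))) ∧ (((x1 ↔ (x1 → x2)) ⊕ (x6 → x4)) → ((x6 ↔ x1) ⊕ x1))) = F ↔ F = T

T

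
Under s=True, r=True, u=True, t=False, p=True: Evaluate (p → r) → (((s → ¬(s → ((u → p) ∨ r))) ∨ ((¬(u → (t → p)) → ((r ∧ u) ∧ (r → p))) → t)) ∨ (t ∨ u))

Substituting s=True, r=True, u=True, t=False, p=True:
p → r = True → True = True
u → p = True → True = True
(u → p) ∨ r = True ∨ True = True
s → ((u → p) ∨ r) = True → True = True
¬(s → ((u → p) ∨ r)) = ¬True = False
s → ¬(s → ((u → p) ∨ r)) = True → False = False
t → p = False → True = True
u → (t → p) = True → True = True
¬(u → (t → p)) = ¬True = False
r ∧ u = True ∧ True = True
r → p = True → True = True
(r ∧ u) ∧ (r → p) = True ∧ True = True
¬(u → (t → p)) → ((r ∧ u) ∧ (r → p)) = False → True = True
(¬(u → (t → p)) → ((r ∧ u) ∧ (r → p))) → t = True → False = False
(s → ¬(s → ((u → p) ∨ r))) ∨ ((¬(u → (t → p)) → ((r ∧ u) ∧ (r → p))) → t) = False ∨ False = False
t ∨ u = False ∨ True = True
((s → ¬(s → ((u → p) ∨ r))) ∨ ((¬(u → (t → p)) → ((r ∧ u) ∧ (r → p))) → t)) ∨ (t ∨ u) = False ∨ True = True
(p → r) → (((s → ¬(s → ((u → p) ∨ r))) ∨ ((¬(u → (t → p)) → ((r ∧ u) ∧ (r → p))) → t)) ∨ (t ∨ u)) = True → True = True

True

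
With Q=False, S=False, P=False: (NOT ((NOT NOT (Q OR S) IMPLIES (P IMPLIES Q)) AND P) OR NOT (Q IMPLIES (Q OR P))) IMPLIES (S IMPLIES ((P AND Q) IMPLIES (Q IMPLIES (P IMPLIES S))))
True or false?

True

Q OR S = False OR False = False
NOT (Q OR S) = NOT False = True
NOT NOT (Q OR S) = NOT True = False
P IMPLIES Q = False IMPLIES False = True
NOT NOT (Q OR S) IMPLIES (P IMPLIES Q) = False IMPLIES True = True
(NOT NOT (Q OR S) IMPLIES (P IMPLIES Q)) AND P = True AND False = False
NOT ((NOT NOT (Q OR S) IMPLIES (P IMPLIES Q)) AND P) = NOT False = True
Q OR P = False OR False = False
Q IMPLIES (Q OR P) = False IMPLIES False = True
NOT (Q IMPLIES (Q OR P)) = NOT True = False
NOT ((NOT NOT (Q OR S) IMPLIES (P IMPLIES Q)) AND P) OR NOT (Q IMPLIES (Q OR P)) = True OR False = True
P AND Q = False AND False = False
P IMPLIES S = False IMPLIES False = True
Q IMPLIES (P IMPLIES S) = False IMPLIES True = True
(P AND Q) IMPLIES (Q IMPLIES (P IMPLIES S)) = False IMPLIES True = True
S IMPLIES ((P AND Q) IMPLIES (Q IMPLIES (P IMPLIES S))) = False IMPLIES True = True
(NOT ((NOT NOT (Q OR S) IMPLIES (P IMPLIES Q)) AND P) OR NOT (Q IMPLIES (Q OR P))) IMPLIES (S IMPLIES ((P AND Q) IMPLIES (Q IMPLIES (P IMPLIES S)))) = True IMPLIES True = True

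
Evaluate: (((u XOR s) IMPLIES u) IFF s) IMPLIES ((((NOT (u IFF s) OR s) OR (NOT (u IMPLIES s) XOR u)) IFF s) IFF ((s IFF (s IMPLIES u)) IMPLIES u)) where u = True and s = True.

u XOR s = True XOR True = False
(u XOR s) IMPLIES u = False IMPLIES True = True
((u XOR s) IMPLIES u) IFF s = True IFF True = True
u IFF s = True IFF True = True
NOT (u IFF s) = NOT True = False
NOT (u IFF s) OR s = False OR True = True
u IMPLIES s = True IMPLIES True = True
NOT (u IMPLIES s) = NOT True = False
NOT (u IMPLIES s) XOR u = False XOR True = True
(NOT (u IFF s) OR s) OR (NOT (u IMPLIES s) XOR u) = True OR True = True
((NOT (u IFF s) OR s) OR (NOT (u IMPLIES s) XOR u)) IFF s = True IFF True = True
s IMPLIES u = True IMPLIES True = True
s IFF (s IMPLIES u) = True IFF True = True
(s IFF (s IMPLIES u)) IMPLIES u = True IMPLIES True = True
(((NOT (u IFF s) OR s) OR (NOT (u IMPLIES s) XOR u)) IFF s) IFF ((s IFF (s IMPLIES u)) IMPLIES u) = True IFF True = True
(((u XOR s) IMPLIES u) IFF s) IMPLIES ((((NOT (u IFF s) OR s) OR (NOT (u IMPLIES s) XOR u)) IFF s) IFF ((s IFF (s IMPLIES u)) IMPLIES u)) = True IMPLIES True = True

True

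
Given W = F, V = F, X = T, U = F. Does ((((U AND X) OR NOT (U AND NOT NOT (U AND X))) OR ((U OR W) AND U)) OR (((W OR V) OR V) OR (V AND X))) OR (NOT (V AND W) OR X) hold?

U AND X = F AND T = F
U AND X = F AND T = F
NOT (U AND X) = NOT F = T
NOT NOT (U AND X) = NOT T = F
U AND NOT NOT (U AND X) = F AND F = F
NOT (U AND NOT NOT (U AND X)) = NOT F = T
(U AND X) OR NOT (U AND NOT NOT (U AND X)) = F OR T = T
U OR W = F OR F = F
(U OR W) AND U = F AND F = F
((U AND X) OR NOT (U AND NOT NOT (U AND X))) OR ((U OR W) AND U) = T OR F = T
W OR V = F OR F = F
(W OR V) OR V = F OR F = F
V AND X = F AND T = F
((W OR V) OR V) OR (V AND X) = F OR F = F
(((U AND X) OR NOT (U AND NOT NOT (U AND X))) OR ((U OR W) AND U)) OR (((W OR V) OR V) OR (V AND X)) = T OR F = T
V AND W = F AND F = F
NOT (V AND W) = NOT F = T
NOT (V AND W) OR X = T OR T = T
((((U AND X) OR NOT (U AND NOT NOT (U AND X))) OR ((U OR W) AND U)) OR (((W OR V) OR V) OR (V AND X))) OR (NOT (V AND W) OR X) = T OR T = T

T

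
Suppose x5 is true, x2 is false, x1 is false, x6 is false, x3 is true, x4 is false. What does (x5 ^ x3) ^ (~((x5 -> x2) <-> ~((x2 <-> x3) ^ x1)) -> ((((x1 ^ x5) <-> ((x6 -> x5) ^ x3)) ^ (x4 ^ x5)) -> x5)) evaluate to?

T

Substituting x5=T, x2=F, x1=F, x6=F, x3=T, x4=F:
x5 ^ x3 = T ^ T = F
x5 -> x2 = T -> F = F
x2 <-> x3 = F <-> T = F
(x2 <-> x3) ^ x1 = F ^ F = F
~((x2 <-> x3) ^ x1) = ~F = T
(x5 -> x2) <-> ~((x2 <-> x3) ^ x1) = F <-> T = F
~((x5 -> x2) <-> ~((x2 <-> x3) ^ x1)) = ~F = T
x1 ^ x5 = F ^ T = T
x6 -> x5 = F -> T = T
(x6 -> x5) ^ x3 = T ^ T = F
(x1 ^ x5) <-> ((x6 -> x5) ^ x3) = T <-> F = F
x4 ^ x5 = F ^ T = T
((x1 ^ x5) <-> ((x6 -> x5) ^ x3)) ^ (x4 ^ x5) = F ^ T = T
(((x1 ^ x5) <-> ((x6 -> x5) ^ x3)) ^ (x4 ^ x5)) -> x5 = T -> T = T
~((x5 -> x2) <-> ~((x2 <-> x3) ^ x1)) -> ((((x1 ^ x5) <-> ((x6 -> x5) ^ x3)) ^ (x4 ^ x5)) -> x5) = T -> T = T
(x5 ^ x3) ^ (~((x5 -> x2) <-> ~((x2 <-> x3) ^ x1)) -> ((((x1 ^ x5) <-> ((x6 -> x5) ^ x3)) ^ (x4 ^ x5)) -> x5)) = F ^ T = T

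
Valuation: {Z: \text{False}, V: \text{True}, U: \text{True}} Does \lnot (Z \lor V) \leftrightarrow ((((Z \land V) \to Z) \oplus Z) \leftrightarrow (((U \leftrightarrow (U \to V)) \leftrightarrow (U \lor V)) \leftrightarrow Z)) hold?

\text{True}

Z \lor V = \text{False} \lor \text{True} = \text{True}
\lnot (Z \lor V) = \lnot \text{True} = \text{False}
Z \land V = \text{False} \land \text{True} = \text{False}
(Z \land V) \to Z = \text{False} \to \text{False} = \text{True}
((Z \land V) \to Z) \oplus Z = \text{True} \oplus \text{False} = \text{True}
U \to V = \text{True} \to \text{True} = \text{True}
U \leftrightarrow (U \to V) = \text{True} \leftrightarrow \text{True} = \text{True}
U \lor V = \text{True} \lor \text{True} = \text{True}
(U \leftrightarrow (U \to V)) \leftrightarrow (U \lor V) = \text{True} \leftrightarrow \text{True} = \text{True}
((U \leftrightarrow (U \to V)) \leftrightarrow (U \lor V)) \leftrightarrow Z = \text{True} \leftrightarrow \text{False} = \text{False}
(((Z \land V) \to Z) \oplus Z) \leftrightarrow (((U \leftrightarrow (U \to V)) \leftrightarrow (U \lor V)) \leftrightarrow Z) = \text{True} \leftrightarrow \text{False} = \text{False}
\lnot (Z \lor V) \leftrightarrow ((((Z \land V) \to Z) \oplus Z) \leftrightarrow (((U \leftrightarrow (U \to V)) \leftrightarrow (U \lor V)) \leftrightarrow Z)) = \text{False} \leftrightarrow \text{False} = \text{True}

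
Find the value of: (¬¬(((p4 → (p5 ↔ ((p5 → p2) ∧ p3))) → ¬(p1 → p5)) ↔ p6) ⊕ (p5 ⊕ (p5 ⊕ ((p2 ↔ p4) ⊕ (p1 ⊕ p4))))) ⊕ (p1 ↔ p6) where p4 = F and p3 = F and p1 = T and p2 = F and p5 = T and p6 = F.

T

p5 → p2 = T → F = F
(p5 → p2) ∧ p3 = F ∧ F = F
p5 ↔ ((p5 → p2) ∧ p3) = T ↔ F = F
p4 → (p5 ↔ ((p5 → p2) ∧ p3)) = F → F = T
p1 → p5 = T → T = T
¬(p1 → p5) = ¬T = F
(p4 → (p5 ↔ ((p5 → p2) ∧ p3))) → ¬(p1 → p5) = T → F = F
((p4 → (p5 ↔ ((p5 → p2) ∧ p3))) → ¬(p1 → p5)) ↔ p6 = F ↔ F = T
¬(((p4 → (p5 ↔ ((p5 → p2) ∧ p3))) → ¬(p1 → p5)) ↔ p6) = ¬T = F
¬¬(((p4 → (p5 ↔ ((p5 → p2) ∧ p3))) → ¬(p1 → p5)) ↔ p6) = ¬F = T
p2 ↔ p4 = F ↔ F = T
p1 ⊕ p4 = T ⊕ F = T
(p2 ↔ p4) ⊕ (p1 ⊕ p4) = T ⊕ T = F
p5 ⊕ ((p2 ↔ p4) ⊕ (p1 ⊕ p4)) = T ⊕ F = T
p5 ⊕ (p5 ⊕ ((p2 ↔ p4) ⊕ (p1 ⊕ p4))) = T ⊕ T = F
¬¬(((p4 → (p5 ↔ ((p5 → p2) ∧ p3))) → ¬(p1 → p5)) ↔ p6) ⊕ (p5 ⊕ (p5 ⊕ ((p2 ↔ p4) ⊕ (p1 ⊕ p4)))) = T ⊕ F = T
p1 ↔ p6 = T ↔ F = F
(¬¬(((p4 → (p5 ↔ ((p5 → p2) ∧ p3))) → ¬(p1 → p5)) ↔ p6) ⊕ (p5 ⊕ (p5 ⊕ ((p2 ↔ p4) ⊕ (p1 ⊕ p4))))) ⊕ (p1 ↔ p6) = T ⊕ F = T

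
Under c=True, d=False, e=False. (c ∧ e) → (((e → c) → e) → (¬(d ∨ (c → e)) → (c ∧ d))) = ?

True

c ∧ e = True ∧ False = False
e → c = False → True = True
(e → c) → e = True → False = False
c → e = True → False = False
d ∨ (c → e) = False ∨ False = False
¬(d ∨ (c → e)) = ¬False = True
c ∧ d = True ∧ False = False
¬(d ∨ (c → e)) → (c ∧ d) = True → False = False
((e → c) → e) → (¬(d ∨ (c → e)) → (c ∧ d)) = False → False = True
(c ∧ e) → (((e → c) → e) → (¬(d ∨ (c → e)) → (c ∧ d))) = False → True = True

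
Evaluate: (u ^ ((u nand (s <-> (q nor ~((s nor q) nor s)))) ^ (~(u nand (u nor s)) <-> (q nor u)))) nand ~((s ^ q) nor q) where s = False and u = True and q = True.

Substituting s=False, u=True, q=True:
s nor q = False nor True = False
(s nor q) nor s = False nor False = True
~((s nor q) nor s) = ~True = False
q nor ~((s nor q) nor s) = True nor False = False
s <-> (q nor ~((s nor q) nor s)) = False <-> False = True
u nand (s <-> (q nor ~((s nor q) nor s))) = True nand True = False
u nor s = True nor False = False
u nand (u nor s) = True nand False = True
~(u nand (u nor s)) = ~True = False
q nor u = True nor True = False
~(u nand (u nor s)) <-> (q nor u) = False <-> False = True
(u nand (s <-> (q nor ~((s nor q) nor s)))) ^ (~(u nand (u nor s)) <-> (q nor u)) = False ^ True = True
u ^ ((u nand (s <-> (q nor ~((s nor q) nor s)))) ^ (~(u nand (u nor s)) <-> (q nor u))) = True ^ True = False
s ^ q = False ^ True = True
(s ^ q) nor q = True nor True = False
~((s ^ q) nor q) = ~False = True
(u ^ ((u nand (s <-> (q nor ~((s nor q) nor s)))) ^ (~(u nand (u nor s)) <-> (q nor u)))) nand ~((s ^ q) nor q) = False nand True = True

True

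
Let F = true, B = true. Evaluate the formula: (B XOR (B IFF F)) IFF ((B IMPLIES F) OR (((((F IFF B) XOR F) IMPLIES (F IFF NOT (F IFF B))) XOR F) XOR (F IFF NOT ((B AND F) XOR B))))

B IFF F = true IFF true = true
B XOR (B IFF F) = true XOR true = false
B IMPLIES F = true IMPLIES true = true
F IFF B = true IFF true = true
(F IFF B) XOR F = true XOR true = false
F IFF B = true IFF true = true
NOT (F IFF B) = NOT true = false
F IFF NOT (F IFF B) = true IFF false = false
((F IFF B) XOR F) IMPLIES (F IFF NOT (F IFF B)) = false IMPLIES false = true
(((F IFF B) XOR F) IMPLIES (F IFF NOT (F IFF B))) XOR F = true XOR true = false
B AND F = true AND true = true
(B AND F) XOR B = true XOR true = false
NOT ((B AND F) XOR B) = NOT false = true
F IFF NOT ((B AND F) XOR B) = true IFF true = true
((((F IFF B) XOR F) IMPLIES (F IFF NOT (F IFF B))) XOR F) XOR (F IFF NOT ((B AND F) XOR B)) = false XOR true = true
(B IMPLIES F) OR (((((F IFF B) XOR F) IMPLIES (F IFF NOT (F IFF B))) XOR F) XOR (F IFF NOT ((B AND F) XOR B))) = true OR true = true
(B XOR (B IFF F)) IFF ((B IMPLIES F) OR (((((F IFF B) XOR F) IMPLIES (F IFF NOT (F IFF B))) XOR F) XOR (F IFF NOT ((B AND F) XOR B)))) = false IFF true = false

false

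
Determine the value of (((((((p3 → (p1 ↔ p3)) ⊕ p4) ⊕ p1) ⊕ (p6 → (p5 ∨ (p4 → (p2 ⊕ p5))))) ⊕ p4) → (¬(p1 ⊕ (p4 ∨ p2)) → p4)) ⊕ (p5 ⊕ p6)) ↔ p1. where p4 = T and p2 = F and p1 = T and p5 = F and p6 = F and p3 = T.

p1 ↔ p3 = T ↔ T = T
p3 → (p1 ↔ p3) = T → T = T
(p3 → (p1 ↔ p3)) ⊕ p4 = T ⊕ T = F
((p3 → (p1 ↔ p3)) ⊕ p4) ⊕ p1 = F ⊕ T = T
p2 ⊕ p5 = F ⊕ F = F
p4 → (p2 ⊕ p5) = T → F = F
p5 ∨ (p4 → (p2 ⊕ p5)) = F ∨ F = F
p6 → (p5 ∨ (p4 → (p2 ⊕ p5))) = F → F = T
(((p3 → (p1 ↔ p3)) ⊕ p4) ⊕ p1) ⊕ (p6 → (p5 ∨ (p4 → (p2 ⊕ p5)))) = T ⊕ T = F
((((p3 → (p1 ↔ p3)) ⊕ p4) ⊕ p1) ⊕ (p6 → (p5 ∨ (p4 → (p2 ⊕ p5))))) ⊕ p4 = F ⊕ T = T
p4 ∨ p2 = T ∨ F = T
p1 ⊕ (p4 ∨ p2) = T ⊕ T = F
¬(p1 ⊕ (p4 ∨ p2)) = ¬F = T
¬(p1 ⊕ (p4 ∨ p2)) → p4 = T → T = T
(((((p3 → (p1 ↔ p3)) ⊕ p4) ⊕ p1) ⊕ (p6 → (p5 ∨ (p4 → (p2 ⊕ p5))))) ⊕ p4) → (¬(p1 ⊕ (p4 ∨ p2)) → p4) = T → T = T
p5 ⊕ p6 = F ⊕ F = F
((((((p3 → (p1 ↔ p3)) ⊕ p4) ⊕ p1) ⊕ (p6 → (p5 ∨ (p4 → (p2 ⊕ p5))))) ⊕ p4) → (¬(p1 ⊕ (p4 ∨ p2)) → p4)) ⊕ (p5 ⊕ p6) = T ⊕ F = T
(((((((p3 → (p1 ↔ p3)) ⊕ p4) ⊕ p1) ⊕ (p6 → (p5 ∨ (p4 → (p2 ⊕ p5))))) ⊕ p4) → (¬(p1 ⊕ (p4 ∨ p2)) → p4)) ⊕ (p5 ⊕ p6)) ↔ p1 = T ↔ T = T

T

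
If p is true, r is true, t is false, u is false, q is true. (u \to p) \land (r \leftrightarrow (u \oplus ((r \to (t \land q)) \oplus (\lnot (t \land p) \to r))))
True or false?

T

u \to p = F \to T = T
t \land q = F \land T = F
r \to (t \land q) = T \to F = F
t \land p = F \land T = F
\lnot (t \land p) = \lnot F = T
\lnot (t \land p) \to r = T \to T = T
(r \to (t \land q)) \oplus (\lnot (t \land p) \to r) = F \oplus T = T
u \oplus ((r \to (t \land q)) \oplus (\lnot (t \land p) \to r)) = F \oplus T = T
r \leftrightarrow (u \oplus ((r \to (t \land q)) \oplus (\lnot (t \land p) \to r))) = T \leftrightarrow T = T
(u \to p) \land (r \leftrightarrow (u \oplus ((r \to (t \land q)) \oplus (\lnot (t \land p) \to r)))) = T \land T = T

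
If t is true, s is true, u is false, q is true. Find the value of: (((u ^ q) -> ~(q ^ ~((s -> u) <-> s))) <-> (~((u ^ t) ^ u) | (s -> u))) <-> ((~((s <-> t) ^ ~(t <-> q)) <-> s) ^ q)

Substituting t=True, s=True, u=False, q=True:
u ^ q = False ^ True = True
s -> u = True -> False = False
(s -> u) <-> s = False <-> True = False
~((s -> u) <-> s) = ~False = True
q ^ ~((s -> u) <-> s) = True ^ True = False
~(q ^ ~((s -> u) <-> s)) = ~False = True
(u ^ q) -> ~(q ^ ~((s -> u) <-> s)) = True -> True = True
u ^ t = False ^ True = True
(u ^ t) ^ u = True ^ False = True
~((u ^ t) ^ u) = ~True = False
s -> u = True -> False = False
~((u ^ t) ^ u) | (s -> u) = False | False = False
((u ^ q) -> ~(q ^ ~((s -> u) <-> s))) <-> (~((u ^ t) ^ u) | (s -> u)) = True <-> False = False
s <-> t = True <-> True = True
t <-> q = True <-> True = True
~(t <-> q) = ~True = False
(s <-> t) ^ ~(t <-> q) = True ^ False = True
~((s <-> t) ^ ~(t <-> q)) = ~True = False
~((s <-> t) ^ ~(t <-> q)) <-> s = False <-> True = False
(~((s <-> t) ^ ~(t <-> q)) <-> s) ^ q = False ^ True = True
(((u ^ q) -> ~(q ^ ~((s -> u) <-> s))) <-> (~((u ^ t) ^ u) | (s -> u))) <-> ((~((s <-> t) ^ ~(t <-> q)) <-> s) ^ q) = False <-> True = False

False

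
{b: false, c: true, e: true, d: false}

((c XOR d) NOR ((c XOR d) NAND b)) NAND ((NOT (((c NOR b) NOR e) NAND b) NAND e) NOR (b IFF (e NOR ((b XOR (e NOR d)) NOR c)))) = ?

true

Substituting b=false, c=true, e=true, d=false:
c XOR d = true XOR false = true
c XOR d = true XOR false = true
(c XOR d) NAND b = true NAND false = true
(c XOR d) NOR ((c XOR d) NAND b) = true NOR true = false
c NOR b = true NOR false = false
(c NOR b) NOR e = false NOR true = false
((c NOR b) NOR e) NAND b = false NAND false = true
NOT (((c NOR b) NOR e) NAND b) = NOT true = false
NOT (((c NOR b) NOR e) NAND b) NAND e = false NAND true = true
e NOR d = true NOR false = false
b XOR (e NOR d) = false XOR false = false
(b XOR (e NOR d)) NOR c = false NOR true = false
e NOR ((b XOR (e NOR d)) NOR c) = true NOR false = false
b IFF (e NOR ((b XOR (e NOR d)) NOR c)) = false IFF false = true
(NOT (((c NOR b) NOR e) NAND b) NAND e) NOR (b IFF (e NOR ((b XOR (e NOR d)) NOR c))) = true NOR true = false
((c XOR d) NOR ((c XOR d) NAND b)) NAND ((NOT (((c NOR b) NOR e) NAND b) NAND e) NOR (b IFF (e NOR ((b XOR (e NOR d)) NOR c)))) = false NAND false = true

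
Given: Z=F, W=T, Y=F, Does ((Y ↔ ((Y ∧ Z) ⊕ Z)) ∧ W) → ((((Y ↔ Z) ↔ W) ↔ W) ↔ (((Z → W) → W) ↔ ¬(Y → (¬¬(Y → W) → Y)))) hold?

F

Substituting Z=F, W=T, Y=F:
Y ∧ Z = F ∧ F = F
(Y ∧ Z) ⊕ Z = F ⊕ F = F
Y ↔ ((Y ∧ Z) ⊕ Z) = F ↔ F = T
(Y ↔ ((Y ∧ Z) ⊕ Z)) ∧ W = T ∧ T = T
Y ↔ Z = F ↔ F = T
(Y ↔ Z) ↔ W = T ↔ T = T
((Y ↔ Z) ↔ W) ↔ W = T ↔ T = T
Z → W = F → T = T
(Z → W) → W = T → T = T
Y → W = F → T = T
¬(Y → W) = ¬T = F
¬¬(Y → W) = ¬F = T
¬¬(Y → W) → Y = T → F = F
Y → (¬¬(Y → W) → Y) = F → F = T
¬(Y → (¬¬(Y → W) → Y)) = ¬T = F
((Z → W) → W) ↔ ¬(Y → (¬¬(Y → W) → Y)) = T ↔ F = F
(((Y ↔ Z) ↔ W) ↔ W) ↔ (((Z → W) → W) ↔ ¬(Y → (¬¬(Y → W) → Y))) = T ↔ F = F
((Y ↔ ((Y ∧ Z) ⊕ Z)) ∧ W) → ((((Y ↔ Z) ↔ W) ↔ W) ↔ (((Z → W) → W) ↔ ¬(Y → (¬¬(Y → W) → Y)))) = T → F = F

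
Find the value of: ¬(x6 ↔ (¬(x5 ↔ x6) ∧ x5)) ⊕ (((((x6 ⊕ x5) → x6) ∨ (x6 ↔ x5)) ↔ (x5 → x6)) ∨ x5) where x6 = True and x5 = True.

False

Substituting x6=True, x5=True:
x5 ↔ x6 = True ↔ True = True
¬(x5 ↔ x6) = ¬True = False
¬(x5 ↔ x6) ∧ x5 = False ∧ True = False
x6 ↔ (¬(x5 ↔ x6) ∧ x5) = True ↔ False = False
¬(x6 ↔ (¬(x5 ↔ x6) ∧ x5)) = ¬False = True
x6 ⊕ x5 = True ⊕ True = False
(x6 ⊕ x5) → x6 = False → True = True
x6 ↔ x5 = True ↔ True = True
((x6 ⊕ x5) → x6) ∨ (x6 ↔ x5) = True ∨ True = True
x5 → x6 = True → True = True
(((x6 ⊕ x5) → x6) ∨ (x6 ↔ x5)) ↔ (x5 → x6) = True ↔ True = True
((((x6 ⊕ x5) → x6) ∨ (x6 ↔ x5)) ↔ (x5 → x6)) ∨ x5 = True ∨ True = True
¬(x6 ↔ (¬(x5 ↔ x6) ∧ x5)) ⊕ (((((x6 ⊕ x5) → x6) ∨ (x6 ↔ x5)) ↔ (x5 → x6)) ∨ x5) = True ⊕ True = False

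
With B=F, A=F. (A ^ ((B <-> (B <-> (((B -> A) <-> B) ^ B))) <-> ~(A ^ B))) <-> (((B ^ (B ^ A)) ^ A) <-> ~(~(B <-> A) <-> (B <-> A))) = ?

T

B -> A = F -> F = T
(B -> A) <-> B = T <-> F = F
((B -> A) <-> B) ^ B = F ^ F = F
B <-> (((B -> A) <-> B) ^ B) = F <-> F = T
B <-> (B <-> (((B -> A) <-> B) ^ B)) = F <-> T = F
A ^ B = F ^ F = F
~(A ^ B) = ~F = T
(B <-> (B <-> (((B -> A) <-> B) ^ B))) <-> ~(A ^ B) = F <-> T = F
A ^ ((B <-> (B <-> (((B -> A) <-> B) ^ B))) <-> ~(A ^ B)) = F ^ F = F
B ^ A = F ^ F = F
B ^ (B ^ A) = F ^ F = F
(B ^ (B ^ A)) ^ A = F ^ F = F
B <-> A = F <-> F = T
~(B <-> A) = ~T = F
B <-> A = F <-> F = T
~(B <-> A) <-> (B <-> A) = F <-> T = F
~(~(B <-> A) <-> (B <-> A)) = ~F = T
((B ^ (B ^ A)) ^ A) <-> ~(~(B <-> A) <-> (B <-> A)) = F <-> T = F
(A ^ ((B <-> (B <-> (((B -> A) <-> B) ^ B))) <-> ~(A ^ B))) <-> (((B ^ (B ^ A)) ^ A) <-> ~(~(B <-> A) <-> (B <-> A))) = F <-> F = T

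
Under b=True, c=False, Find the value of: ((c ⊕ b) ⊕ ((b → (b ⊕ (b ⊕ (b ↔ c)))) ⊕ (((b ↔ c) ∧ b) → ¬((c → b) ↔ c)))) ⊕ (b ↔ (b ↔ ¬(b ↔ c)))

c ⊕ b = False ⊕ True = True
b ↔ c = True ↔ False = False
b ⊕ (b ↔ c) = True ⊕ False = True
b ⊕ (b ⊕ (b ↔ c)) = True ⊕ True = False
b → (b ⊕ (b ⊕ (b ↔ c))) = True → False = False
b ↔ c = True ↔ False = False
(b ↔ c) ∧ b = False ∧ True = False
c → b = False → True = True
(c → b) ↔ c = True ↔ False = False
¬((c → b) ↔ c) = ¬False = True
((b ↔ c) ∧ b) → ¬((c → b) ↔ c) = False → True = True
(b → (b ⊕ (b ⊕ (b ↔ c)))) ⊕ (((b ↔ c) ∧ b) → ¬((c → b) ↔ c)) = False ⊕ True = True
(c ⊕ b) ⊕ ((b → (b ⊕ (b ⊕ (b ↔ c)))) ⊕ (((b ↔ c) ∧ b) → ¬((c → b) ↔ c))) = True ⊕ True = False
b ↔ c = True ↔ False = False
¬(b ↔ c) = ¬False = True
b ↔ ¬(b ↔ c) = True ↔ True = True
b ↔ (b ↔ ¬(b ↔ c)) = True ↔ True = True
((c ⊕ b) ⊕ ((b → (b ⊕ (b ⊕ (b ↔ c)))) ⊕ (((b ↔ c) ∧ b) → ¬((c → b) ↔ c)))) ⊕ (b ↔ (b ↔ ¬(b ↔ c))) = False ⊕ True = True

True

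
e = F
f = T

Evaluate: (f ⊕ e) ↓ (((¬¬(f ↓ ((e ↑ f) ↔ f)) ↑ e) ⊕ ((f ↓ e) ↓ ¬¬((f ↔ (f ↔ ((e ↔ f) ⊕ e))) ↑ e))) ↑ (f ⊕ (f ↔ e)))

F

f ⊕ e = T ⊕ F = T
e ↑ f = F ↑ T = T
(e ↑ f) ↔ f = T ↔ T = T
f ↓ ((e ↑ f) ↔ f) = T ↓ T = F
¬(f ↓ ((e ↑ f) ↔ f)) = ¬F = T
¬¬(f ↓ ((e ↑ f) ↔ f)) = ¬T = F
¬¬(f ↓ ((e ↑ f) ↔ f)) ↑ e = F ↑ F = T
f ↓ e = T ↓ F = F
e ↔ f = F ↔ T = F
(e ↔ f) ⊕ e = F ⊕ F = F
f ↔ ((e ↔ f) ⊕ e) = T ↔ F = F
f ↔ (f ↔ ((e ↔ f) ⊕ e)) = T ↔ F = F
(f ↔ (f ↔ ((e ↔ f) ⊕ e))) ↑ e = F ↑ F = T
¬((f ↔ (f ↔ ((e ↔ f) ⊕ e))) ↑ e) = ¬T = F
¬¬((f ↔ (f ↔ ((e ↔ f) ⊕ e))) ↑ e) = ¬F = T
(f ↓ e) ↓ ¬¬((f ↔ (f ↔ ((e ↔ f) ⊕ e))) ↑ e) = F ↓ T = F
(¬¬(f ↓ ((e ↑ f) ↔ f)) ↑ e) ⊕ ((f ↓ e) ↓ ¬¬((f ↔ (f ↔ ((e ↔ f) ⊕ e))) ↑ e)) = T ⊕ F = T
f ↔ e = T ↔ F = F
f ⊕ (f ↔ e) = T ⊕ F = T
((¬¬(f ↓ ((e ↑ f) ↔ f)) ↑ e) ⊕ ((f ↓ e) ↓ ¬¬((f ↔ (f ↔ ((e ↔ f) ⊕ e))) ↑ e))) ↑ (f ⊕ (f ↔ e)) = T ↑ T = F
(f ⊕ e) ↓ (((¬¬(f ↓ ((e ↑ f) ↔ f)) ↑ e) ⊕ ((f ↓ e) ↓ ¬¬((f ↔ (f ↔ ((e ↔ f) ⊕ e))) ↑ e))) ↑ (f ⊕ (f ↔ e))) = T ↓ F = F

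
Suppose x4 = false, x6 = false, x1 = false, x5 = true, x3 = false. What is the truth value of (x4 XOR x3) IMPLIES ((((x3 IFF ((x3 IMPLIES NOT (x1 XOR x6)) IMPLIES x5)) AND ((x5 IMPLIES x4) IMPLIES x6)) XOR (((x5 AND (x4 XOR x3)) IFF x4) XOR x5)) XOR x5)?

true

Substituting x4=false, x6=false, x1=false, x5=true, x3=false:
x4 XOR x3 = false XOR false = false
x1 XOR x6 = false XOR false = false
NOT (x1 XOR x6) = NOT false = true
x3 IMPLIES NOT (x1 XOR x6) = false IMPLIES true = true
(x3 IMPLIES NOT (x1 XOR x6)) IMPLIES x5 = true IMPLIES true = true
x3 IFF ((x3 IMPLIES NOT (x1 XOR x6)) IMPLIES x5) = false IFF true = false
x5 IMPLIES x4 = true IMPLIES false = false
(x5 IMPLIES x4) IMPLIES x6 = false IMPLIES false = true
(x3 IFF ((x3 IMPLIES NOT (x1 XOR x6)) IMPLIES x5)) AND ((x5 IMPLIES x4) IMPLIES x6) = false AND true = false
x4 XOR x3 = false XOR false = false
x5 AND (x4 XOR x3) = true AND false = false
(x5 AND (x4 XOR x3)) IFF x4 = false IFF false = true
((x5 AND (x4 XOR x3)) IFF x4) XOR x5 = true XOR true = false
((x3 IFF ((x3 IMPLIES NOT (x1 XOR x6)) IMPLIES x5)) AND ((x5 IMPLIES x4) IMPLIES x6)) XOR (((x5 AND (x4 XOR x3)) IFF x4) XOR x5) = false XOR false = false
(((x3 IFF ((x3 IMPLIES NOT (x1 XOR x6)) IMPLIES x5)) AND ((x5 IMPLIES x4) IMPLIES x6)) XOR (((x5 AND (x4 XOR x3)) IFF x4) XOR x5)) XOR x5 = false XOR true = true
(x4 XOR x3) IMPLIES ((((x3 IFF ((x3 IMPLIES NOT (x1 XOR x6)) IMPLIES x5)) AND ((x5 IMPLIES x4) IMPLIES x6)) XOR (((x5 AND (x4 XOR x3)) IFF x4) XOR x5)) XOR x5) = false IMPLIES true = true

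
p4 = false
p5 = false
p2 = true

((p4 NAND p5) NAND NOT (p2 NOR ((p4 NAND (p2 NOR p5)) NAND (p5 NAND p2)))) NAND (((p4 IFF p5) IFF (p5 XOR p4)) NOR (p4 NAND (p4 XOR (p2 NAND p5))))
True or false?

Substituting p4=false, p5=false, p2=true:
p4 NAND p5 = false NAND false = true
p2 NOR p5 = true NOR false = false
p4 NAND (p2 NOR p5) = false NAND false = true
p5 NAND p2 = false NAND true = true
(p4 NAND (p2 NOR p5)) NAND (p5 NAND p2) = true NAND true = false
p2 NOR ((p4 NAND (p2 NOR p5)) NAND (p5 NAND p2)) = true NOR false = false
NOT (p2 NOR ((p4 NAND (p2 NOR p5)) NAND (p5 NAND p2))) = NOT false = true
(p4 NAND p5) NAND NOT (p2 NOR ((p4 NAND (p2 NOR p5)) NAND (p5 NAND p2))) = true NAND true = false
p4 IFF p5 = false IFF false = true
p5 XOR p4 = false XOR false = false
(p4 IFF p5) IFF (p5 XOR p4) = true IFF false = false
p2 NAND p5 = true NAND false = true
p4 XOR (p2 NAND p5) = false XOR true = true
p4 NAND (p4 XOR (p2 NAND p5)) = false NAND true = true
((p4 IFF p5) IFF (p5 XOR p4)) NOR (p4 NAND (p4 XOR (p2 NAND p5))) = false NOR true = false
((p4 NAND p5) NAND NOT (p2 NOR ((p4 NAND (p2 NOR p5)) NAND (p5 NAND p2)))) NAND (((p4 IFF p5) IFF (p5 XOR p4)) NOR (p4 NAND (p4 XOR (p2 NAND p5)))) = false NAND false = true

true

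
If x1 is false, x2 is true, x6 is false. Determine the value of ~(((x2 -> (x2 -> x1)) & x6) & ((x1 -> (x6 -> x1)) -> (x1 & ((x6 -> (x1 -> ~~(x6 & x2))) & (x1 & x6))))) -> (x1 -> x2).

x2 -> x1 = True -> False = False
x2 -> (x2 -> x1) = True -> False = False
(x2 -> (x2 -> x1)) & x6 = False & False = False
x6 -> x1 = False -> False = True
x1 -> (x6 -> x1) = False -> True = True
x6 & x2 = False & True = False
~(x6 & x2) = ~False = True
~~(x6 & x2) = ~True = False
x1 -> ~~(x6 & x2) = False -> False = True
x6 -> (x1 -> ~~(x6 & x2)) = False -> True = True
x1 & x6 = False & False = False
(x6 -> (x1 -> ~~(x6 & x2))) & (x1 & x6) = True & False = False
x1 & ((x6 -> (x1 -> ~~(x6 & x2))) & (x1 & x6)) = False & False = False
(x1 -> (x6 -> x1)) -> (x1 & ((x6 -> (x1 -> ~~(x6 & x2))) & (x1 & x6))) = True -> False = False
((x2 -> (x2 -> x1)) & x6) & ((x1 -> (x6 -> x1)) -> (x1 & ((x6 -> (x1 -> ~~(x6 & x2))) & (x1 & x6)))) = False & False = False
~(((x2 -> (x2 -> x1)) & x6) & ((x1 -> (x6 -> x1)) -> (x1 & ((x6 -> (x1 -> ~~(x6 & x2))) & (x1 & x6))))) = ~False = True
x1 -> x2 = False -> True = True
~(((x2 -> (x2 -> x1)) & x6) & ((x1 -> (x6 -> x1)) -> (x1 & ((x6 -> (x1 -> ~~(x6 & x2))) & (x1 & x6))))) -> (x1 -> x2) = True -> True = True

True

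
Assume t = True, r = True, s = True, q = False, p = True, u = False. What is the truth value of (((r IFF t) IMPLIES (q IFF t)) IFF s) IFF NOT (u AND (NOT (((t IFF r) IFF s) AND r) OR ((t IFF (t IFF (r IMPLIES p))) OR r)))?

False

r IFF t = True IFF True = True
q IFF t = False IFF True = False
(r IFF t) IMPLIES (q IFF t) = True IMPLIES False = False
((r IFF t) IMPLIES (q IFF t)) IFF s = False IFF True = False
t IFF r = True IFF True = True
(t IFF r) IFF s = True IFF True = True
((t IFF r) IFF s) AND r = True AND True = True
NOT (((t IFF r) IFF s) AND r) = NOT True = False
r IMPLIES p = True IMPLIES True = True
t IFF (r IMPLIES p) = True IFF True = True
t IFF (t IFF (r IMPLIES p)) = True IFF True = True
(t IFF (t IFF (r IMPLIES p))) OR r = True OR True = True
NOT (((t IFF r) IFF s) AND r) OR ((t IFF (t IFF (r IMPLIES p))) OR r) = False OR True = True
u AND (NOT (((t IFF r) IFF s) AND r) OR ((t IFF (t IFF (r IMPLIES p))) OR r)) = False AND True = False
NOT (u AND (NOT (((t IFF r) IFF s) AND r) OR ((t IFF (t IFF (r IMPLIES p))) OR r))) = NOT False = True
(((r IFF t) IMPLIES (q IFF t)) IFF s) IFF NOT (u AND (NOT (((t IFF r) IFF s) AND r) OR ((t IFF (t IFF (r IMPLIES p))) OR r))) = False IFF True = False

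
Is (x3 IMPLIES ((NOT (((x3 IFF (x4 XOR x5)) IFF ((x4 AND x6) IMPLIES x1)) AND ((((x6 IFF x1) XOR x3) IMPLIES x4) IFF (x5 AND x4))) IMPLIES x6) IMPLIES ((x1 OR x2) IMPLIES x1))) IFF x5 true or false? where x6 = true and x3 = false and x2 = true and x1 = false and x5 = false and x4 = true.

x4 XOR x5 = true XOR false = true
x3 IFF (x4 XOR x5) = false IFF true = false
x4 AND x6 = true AND true = true
(x4 AND x6) IMPLIES x1 = true IMPLIES false = false
(x3 IFF (x4 XOR x5)) IFF ((x4 AND x6) IMPLIES x1) = false IFF false = true
x6 IFF x1 = true IFF false = false
(x6 IFF x1) XOR x3 = false XOR false = false
((x6 IFF x1) XOR x3) IMPLIES x4 = false IMPLIES true = true
x5 AND x4 = false AND true = false
(((x6 IFF x1) XOR x3) IMPLIES x4) IFF (x5 AND x4) = true IFF false = false
((x3 IFF (x4 XOR x5)) IFF ((x4 AND x6) IMPLIES x1)) AND ((((x6 IFF x1) XOR x3) IMPLIES x4) IFF (x5 AND x4)) = true AND false = false
NOT (((x3 IFF (x4 XOR x5)) IFF ((x4 AND x6) IMPLIES x1)) AND ((((x6 IFF x1) XOR x3) IMPLIES x4) IFF (x5 AND x4))) = NOT false = true
NOT (((x3 IFF (x4 XOR x5)) IFF ((x4 AND x6) IMPLIES x1)) AND ((((x6 IFF x1) XOR x3) IMPLIES x4) IFF (x5 AND x4))) IMPLIES x6 = true IMPLIES true = true
x1 OR x2 = false OR true = true
(x1 OR x2) IMPLIES x1 = true IMPLIES false = false
(NOT (((x3 IFF (x4 XOR x5)) IFF ((x4 AND x6) IMPLIES x1)) AND ((((x6 IFF x1) XOR x3) IMPLIES x4) IFF (x5 AND x4))) IMPLIES x6) IMPLIES ((x1 OR x2) IMPLIES x1) = true IMPLIES false = false
x3 IMPLIES ((NOT (((x3 IFF (x4 XOR x5)) IFF ((x4 AND x6) IMPLIES x1)) AND ((((x6 IFF x1) XOR x3) IMPLIES x4) IFF (x5 AND x4))) IMPLIES x6) IMPLIES ((x1 OR x2) IMPLIES x1)) = false IMPLIES false = true
(x3 IMPLIES ((NOT (((x3 IFF (x4 XOR x5)) IFF ((x4 AND x6) IMPLIES x1)) AND ((((x6 IFF x1) XOR x3) IMPLIES x4) IFF (x5 AND x4))) IMPLIES x6) IMPLIES ((x1 OR x2) IMPLIES x1))) IFF x5 = true IFF false = false

false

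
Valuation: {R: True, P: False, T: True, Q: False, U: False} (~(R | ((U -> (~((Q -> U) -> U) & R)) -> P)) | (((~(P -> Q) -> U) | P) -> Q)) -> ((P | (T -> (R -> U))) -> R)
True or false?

True

Q -> U = False -> False = True
(Q -> U) -> U = True -> False = False
~((Q -> U) -> U) = ~False = True
~((Q -> U) -> U) & R = True & True = True
U -> (~((Q -> U) -> U) & R) = False -> True = True
(U -> (~((Q -> U) -> U) & R)) -> P = True -> False = False
R | ((U -> (~((Q -> U) -> U) & R)) -> P) = True | False = True
~(R | ((U -> (~((Q -> U) -> U) & R)) -> P)) = ~True = False
P -> Q = False -> False = True
~(P -> Q) = ~True = False
~(P -> Q) -> U = False -> False = True
(~(P -> Q) -> U) | P = True | False = True
((~(P -> Q) -> U) | P) -> Q = True -> False = False
~(R | ((U -> (~((Q -> U) -> U) & R)) -> P)) | (((~(P -> Q) -> U) | P) -> Q) = False | False = False
R -> U = True -> False = False
T -> (R -> U) = True -> False = False
P | (T -> (R -> U)) = False | False = False
(P | (T -> (R -> U))) -> R = False -> True = True
(~(R | ((U -> (~((Q -> U) -> U) & R)) -> P)) | (((~(P -> Q) -> U) | P) -> Q)) -> ((P | (T -> (R -> U))) -> R) = False -> True = True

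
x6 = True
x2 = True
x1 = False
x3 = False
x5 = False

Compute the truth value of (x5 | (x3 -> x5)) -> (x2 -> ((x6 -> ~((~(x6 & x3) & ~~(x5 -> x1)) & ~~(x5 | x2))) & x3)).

False

x3 -> x5 = False -> False = True
x5 | (x3 -> x5) = False | True = True
x6 & x3 = True & False = False
~(x6 & x3) = ~False = True
x5 -> x1 = False -> False = True
~(x5 -> x1) = ~True = False
~~(x5 -> x1) = ~False = True
~(x6 & x3) & ~~(x5 -> x1) = True & True = True
x5 | x2 = False | True = True
~(x5 | x2) = ~True = False
~~(x5 | x2) = ~False = True
(~(x6 & x3) & ~~(x5 -> x1)) & ~~(x5 | x2) = True & True = True
~((~(x6 & x3) & ~~(x5 -> x1)) & ~~(x5 | x2)) = ~True = False
x6 -> ~((~(x6 & x3) & ~~(x5 -> x1)) & ~~(x5 | x2)) = True -> False = False
(x6 -> ~((~(x6 & x3) & ~~(x5 -> x1)) & ~~(x5 | x2))) & x3 = False & False = False
x2 -> ((x6 -> ~((~(x6 & x3) & ~~(x5 -> x1)) & ~~(x5 | x2))) & x3) = True -> False = False
(x5 | (x3 -> x5)) -> (x2 -> ((x6 -> ~((~(x6 & x3) & ~~(x5 -> x1)) & ~~(x5 | x2))) & x3)) = True -> False = False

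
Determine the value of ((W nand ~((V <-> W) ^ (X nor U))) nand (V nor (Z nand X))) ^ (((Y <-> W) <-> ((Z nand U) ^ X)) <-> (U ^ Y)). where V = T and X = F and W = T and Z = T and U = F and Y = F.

V <-> W = T <-> T = T
X nor U = F nor F = T
(V <-> W) ^ (X nor U) = T ^ T = F
~((V <-> W) ^ (X nor U)) = ~F = T
W nand ~((V <-> W) ^ (X nor U)) = T nand T = F
Z nand X = T nand F = T
V nor (Z nand X) = T nor T = F
(W nand ~((V <-> W) ^ (X nor U))) nand (V nor (Z nand X)) = F nand F = T
Y <-> W = F <-> T = F
Z nand U = T nand F = T
(Z nand U) ^ X = T ^ F = T
(Y <-> W) <-> ((Z nand U) ^ X) = F <-> T = F
U ^ Y = F ^ F = F
((Y <-> W) <-> ((Z nand U) ^ X)) <-> (U ^ Y) = F <-> F = T
((W nand ~((V <-> W) ^ (X nor U))) nand (V nor (Z nand X))) ^ (((Y <-> W) <-> ((Z nand U) ^ X)) <-> (U ^ Y)) = T ^ T = F

F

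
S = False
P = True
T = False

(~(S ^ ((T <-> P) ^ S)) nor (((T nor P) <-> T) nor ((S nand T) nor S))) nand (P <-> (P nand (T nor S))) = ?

True

Substituting S=False, P=True, T=False:
T <-> P = False <-> True = False
(T <-> P) ^ S = False ^ False = False
S ^ ((T <-> P) ^ S) = False ^ False = False
~(S ^ ((T <-> P) ^ S)) = ~False = True
T nor P = False nor True = False
(T nor P) <-> T = False <-> False = True
S nand T = False nand False = True
(S nand T) nor S = True nor False = False
((T nor P) <-> T) nor ((S nand T) nor S) = True nor False = False
~(S ^ ((T <-> P) ^ S)) nor (((T nor P) <-> T) nor ((S nand T) nor S)) = True nor False = False
T nor S = False nor False = True
P nand (T nor S) = True nand True = False
P <-> (P nand (T nor S)) = True <-> False = False
(~(S ^ ((T <-> P) ^ S)) nor (((T nor P) <-> T) nor ((S nand T) nor S))) nand (P <-> (P nand (T nor S))) = False nand False = True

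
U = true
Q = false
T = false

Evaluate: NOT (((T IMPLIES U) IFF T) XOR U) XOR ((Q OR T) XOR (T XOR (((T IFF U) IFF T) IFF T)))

false

T IMPLIES U = false IMPLIES true = true
(T IMPLIES U) IFF T = true IFF false = false
((T IMPLIES U) IFF T) XOR U = false XOR true = true
NOT (((T IMPLIES U) IFF T) XOR U) = NOT true = false
Q OR T = false OR false = false
T IFF U = false IFF true = false
(T IFF U) IFF T = false IFF false = true
((T IFF U) IFF T) IFF T = true IFF false = false
T XOR (((T IFF U) IFF T) IFF T) = false XOR false = false
(Q OR T) XOR (T XOR (((T IFF U) IFF T) IFF T)) = false XOR false = false
NOT (((T IMPLIES U) IFF T) XOR U) XOR ((Q OR T) XOR (T XOR (((T IFF U) IFF T) IFF T))) = false XOR false = false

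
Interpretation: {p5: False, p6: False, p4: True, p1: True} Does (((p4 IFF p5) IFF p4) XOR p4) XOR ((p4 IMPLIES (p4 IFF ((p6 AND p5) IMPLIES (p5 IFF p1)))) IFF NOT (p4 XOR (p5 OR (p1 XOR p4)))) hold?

True

p4 IFF p5 = True IFF False = False
(p4 IFF p5) IFF p4 = False IFF True = False
((p4 IFF p5) IFF p4) XOR p4 = False XOR True = True
p6 AND p5 = False AND False = False
p5 IFF p1 = False IFF True = False
(p6 AND p5) IMPLIES (p5 IFF p1) = False IMPLIES False = True
p4 IFF ((p6 AND p5) IMPLIES (p5 IFF p1)) = True IFF True = True
p4 IMPLIES (p4 IFF ((p6 AND p5) IMPLIES (p5 IFF p1))) = True IMPLIES True = True
p1 XOR p4 = True XOR True = False
p5 OR (p1 XOR p4) = False OR False = False
p4 XOR (p5 OR (p1 XOR p4)) = True XOR False = True
NOT (p4 XOR (p5 OR (p1 XOR p4))) = NOT True = False
(p4 IMPLIES (p4 IFF ((p6 AND p5) IMPLIES (p5 IFF p1)))) IFF NOT (p4 XOR (p5 OR (p1 XOR p4))) = True IFF False = False
(((p4 IFF p5) IFF p4) XOR p4) XOR ((p4 IMPLIES (p4 IFF ((p6 AND p5) IMPLIES (p5 IFF p1)))) IFF NOT (p4 XOR (p5 OR (p1 XOR p4)))) = True XOR False = True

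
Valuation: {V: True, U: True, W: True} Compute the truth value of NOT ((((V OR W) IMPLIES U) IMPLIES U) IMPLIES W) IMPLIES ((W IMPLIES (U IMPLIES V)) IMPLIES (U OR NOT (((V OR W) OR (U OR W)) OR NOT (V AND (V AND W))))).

V OR W = True OR True = True
(V OR W) IMPLIES U = True IMPLIES True = True
((V OR W) IMPLIES U) IMPLIES U = True IMPLIES True = True
(((V OR W) IMPLIES U) IMPLIES U) IMPLIES W = True IMPLIES True = True
NOT ((((V OR W) IMPLIES U) IMPLIES U) IMPLIES W) = NOT True = False
U IMPLIES V = True IMPLIES True = True
W IMPLIES (U IMPLIES V) = True IMPLIES True = True
V OR W = True OR True = True
U OR W = True OR True = True
(V OR W) OR (U OR W) = True OR True = True
V AND W = True AND True = True
V AND (V AND W) = True AND True = True
NOT (V AND (V AND W)) = NOT True = False
((V OR W) OR (U OR W)) OR NOT (V AND (V AND W)) = True OR False = True
NOT (((V OR W) OR (U OR W)) OR NOT (V AND (V AND W))) = NOT True = False
U OR NOT (((V OR W) OR (U OR W)) OR NOT (V AND (V AND W))) = True OR False = True
(W IMPLIES (U IMPLIES V)) IMPLIES (U OR NOT (((V OR W) OR (U OR W)) OR NOT (V AND (V AND W)))) = True IMPLIES True = True
NOT ((((V OR W) IMPLIES U) IMPLIES U) IMPLIES W) IMPLIES ((W IMPLIES (U IMPLIES V)) IMPLIES (U OR NOT (((V OR W) OR (U OR W)) OR NOT (V AND (V AND W))))) = False IMPLIES True = True

True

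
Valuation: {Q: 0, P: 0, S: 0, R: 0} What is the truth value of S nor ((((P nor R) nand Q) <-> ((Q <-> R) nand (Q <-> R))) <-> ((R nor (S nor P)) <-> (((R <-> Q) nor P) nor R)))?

P nor R = 0 nor 0 = 1
(P nor R) nand Q = 1 nand 0 = 1
Q <-> R = 0 <-> 0 = 1
Q <-> R = 0 <-> 0 = 1
(Q <-> R) nand (Q <-> R) = 1 nand 1 = 0
((P nor R) nand Q) <-> ((Q <-> R) nand (Q <-> R)) = 1 <-> 0 = 0
S nor P = 0 nor 0 = 1
R nor (S nor P) = 0 nor 1 = 0
R <-> Q = 0 <-> 0 = 1
(R <-> Q) nor P = 1 nor 0 = 0
((R <-> Q) nor P) nor R = 0 nor 0 = 1
(R nor (S nor P)) <-> (((R <-> Q) nor P) nor R) = 0 <-> 1 = 0
(((P nor R) nand Q) <-> ((Q <-> R) nand (Q <-> R))) <-> ((R nor (S nor P)) <-> (((R <-> Q) nor P) nor R)) = 0 <-> 0 = 1
S nor ((((P nor R) nand Q) <-> ((Q <-> R) nand (Q <-> R))) <-> ((R nor (S nor P)) <-> (((R <-> Q) nor P) nor R))) = 0 nor 1 = 0

0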